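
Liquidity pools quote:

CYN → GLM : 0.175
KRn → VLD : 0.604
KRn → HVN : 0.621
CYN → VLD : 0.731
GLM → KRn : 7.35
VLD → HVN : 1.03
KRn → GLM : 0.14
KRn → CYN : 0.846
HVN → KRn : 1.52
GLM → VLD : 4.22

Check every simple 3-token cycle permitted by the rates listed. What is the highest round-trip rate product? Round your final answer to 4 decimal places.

KRn→CYN→GLM→KRn: 0.846 × 0.175 × 7.35 = 1.08817
HVN→KRn→VLD→HVN: 1.52 × 0.604 × 1.03 = 0.94562
Maximum is KRn→CYN→GLM→KRn at 1.0882; arbitrage exists.

1.0882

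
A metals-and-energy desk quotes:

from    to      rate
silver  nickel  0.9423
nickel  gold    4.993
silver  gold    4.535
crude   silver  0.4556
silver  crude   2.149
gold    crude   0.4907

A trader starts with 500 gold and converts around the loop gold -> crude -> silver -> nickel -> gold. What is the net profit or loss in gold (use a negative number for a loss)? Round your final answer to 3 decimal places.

25.921

500 gold × 0.4907 = 245.35 crude
245.35 crude × 0.4556 = 111.78146 silver
111.78146 silver × 0.9423 = 105.331669758 nickel
105.331669758 nickel × 4.993 = 525.921027101694 gold
Net change: 525.921027101694 − 500 = 25.921027101694 gold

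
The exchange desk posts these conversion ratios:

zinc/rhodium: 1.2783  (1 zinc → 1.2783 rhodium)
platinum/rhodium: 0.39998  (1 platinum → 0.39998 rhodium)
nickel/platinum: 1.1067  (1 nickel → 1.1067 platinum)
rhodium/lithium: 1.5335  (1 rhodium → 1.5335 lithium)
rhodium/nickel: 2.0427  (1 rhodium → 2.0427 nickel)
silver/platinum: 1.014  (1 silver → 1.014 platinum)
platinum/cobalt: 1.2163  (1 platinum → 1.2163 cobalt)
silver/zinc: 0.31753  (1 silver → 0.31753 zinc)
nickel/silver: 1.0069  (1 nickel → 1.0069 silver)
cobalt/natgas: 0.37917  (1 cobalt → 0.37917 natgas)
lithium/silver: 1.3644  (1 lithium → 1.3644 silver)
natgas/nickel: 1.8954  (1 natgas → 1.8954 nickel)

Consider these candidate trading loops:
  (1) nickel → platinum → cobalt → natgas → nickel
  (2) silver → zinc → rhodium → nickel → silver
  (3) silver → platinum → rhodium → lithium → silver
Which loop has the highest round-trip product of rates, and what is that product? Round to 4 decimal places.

(1) 1.1067 × 1.2163 × 0.37917 × 1.8954 = 0.96740
(2) 0.31753 × 1.2783 × 2.0427 × 1.0069 = 0.83485
(3) 1.014 × 0.39998 × 1.5335 × 1.3644 = 0.84860
Highest is cycle (1) at 0.9674 (≤1, no arbitrage).

0.9674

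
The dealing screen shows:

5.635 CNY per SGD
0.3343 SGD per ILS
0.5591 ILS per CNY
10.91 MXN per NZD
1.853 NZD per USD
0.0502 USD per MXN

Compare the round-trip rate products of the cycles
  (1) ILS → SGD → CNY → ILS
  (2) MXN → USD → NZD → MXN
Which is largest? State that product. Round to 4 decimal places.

(1) 0.3343 × 5.635 × 0.5591 = 1.05322
(2) 0.0502 × 1.853 × 10.91 = 1.01485
Highest is cycle (1) at 1.0532 (>1, arbitrage).

1.0532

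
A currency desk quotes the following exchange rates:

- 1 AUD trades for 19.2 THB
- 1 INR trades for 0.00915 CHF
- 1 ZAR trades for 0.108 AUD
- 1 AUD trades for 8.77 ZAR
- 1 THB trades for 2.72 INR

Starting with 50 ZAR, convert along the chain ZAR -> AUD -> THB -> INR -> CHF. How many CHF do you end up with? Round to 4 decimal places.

2.5804

50 ZAR × 0.108 = 5.4 AUD
5.4 AUD × 19.2 = 103.68 THB
103.68 THB × 2.72 = 282.0096 INR
282.0096 INR × 0.00915 = 2.58038784 CHF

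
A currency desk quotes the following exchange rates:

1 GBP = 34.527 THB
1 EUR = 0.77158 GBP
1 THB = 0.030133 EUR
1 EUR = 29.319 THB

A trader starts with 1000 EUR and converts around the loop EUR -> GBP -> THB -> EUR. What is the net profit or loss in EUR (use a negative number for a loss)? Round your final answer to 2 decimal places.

-197.25

1000 EUR × 0.77158 = 771.58 GBP
771.58 GBP × 34.527 = 26640.34266 THB
26640.34266 THB × 0.030133 = 802.75344537378 EUR
Net change: 802.75344537378 − 1000 = -197.24655462622 EUR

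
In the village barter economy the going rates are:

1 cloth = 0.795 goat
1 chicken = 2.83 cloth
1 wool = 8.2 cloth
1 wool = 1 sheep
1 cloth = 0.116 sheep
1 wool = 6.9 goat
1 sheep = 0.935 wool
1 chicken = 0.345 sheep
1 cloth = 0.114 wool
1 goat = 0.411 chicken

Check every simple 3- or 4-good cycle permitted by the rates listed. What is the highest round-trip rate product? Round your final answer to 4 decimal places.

0.9247

goat→chicken→cloth→goat: 0.411 × 2.83 × 0.795 = 0.92469
goat→chicken→cloth→wool→goat: 0.411 × 2.83 × 0.114 × 6.9 = 0.91492
goat→chicken→sheep→wool→goat: 0.411 × 0.345 × 0.935 × 6.9 = 0.91479
sheep→wool→cloth→sheep: 0.935 × 8.2 × 0.116 = 0.88937
Maximum is goat→chicken→cloth→goat at 0.9247; no arbitrage — every cycle loses value.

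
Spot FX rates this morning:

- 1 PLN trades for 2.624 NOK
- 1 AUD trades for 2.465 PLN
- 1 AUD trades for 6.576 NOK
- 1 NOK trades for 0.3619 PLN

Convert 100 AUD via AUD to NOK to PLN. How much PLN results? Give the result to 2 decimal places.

100 AUD × 6.576 = 657.6 NOK
657.6 NOK × 0.3619 = 237.98544 PLN

237.99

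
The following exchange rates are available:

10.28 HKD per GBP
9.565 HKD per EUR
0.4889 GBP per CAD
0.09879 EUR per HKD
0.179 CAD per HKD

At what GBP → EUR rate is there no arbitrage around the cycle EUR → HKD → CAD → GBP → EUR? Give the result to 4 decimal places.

1.1947

Known legs of the cycle: 9.565 × 0.179 × 0.4889 = 0.8370628015
For no arbitrage the full-cycle product must be 1, so the missing rate is 1 / 0.8370628015 ≈ 1.194653.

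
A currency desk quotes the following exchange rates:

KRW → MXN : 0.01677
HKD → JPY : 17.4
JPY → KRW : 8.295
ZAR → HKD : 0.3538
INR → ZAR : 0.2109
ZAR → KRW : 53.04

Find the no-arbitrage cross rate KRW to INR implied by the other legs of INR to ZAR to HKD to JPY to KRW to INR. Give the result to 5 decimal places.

Known legs of the cycle: 0.2109 × 0.3538 × 17.4 × 8.295 = 10.76961174786
For no arbitrage the full-cycle product must be 1, so the missing rate is 1 / 10.76961174786 ≈ 0.0928539.

0.09285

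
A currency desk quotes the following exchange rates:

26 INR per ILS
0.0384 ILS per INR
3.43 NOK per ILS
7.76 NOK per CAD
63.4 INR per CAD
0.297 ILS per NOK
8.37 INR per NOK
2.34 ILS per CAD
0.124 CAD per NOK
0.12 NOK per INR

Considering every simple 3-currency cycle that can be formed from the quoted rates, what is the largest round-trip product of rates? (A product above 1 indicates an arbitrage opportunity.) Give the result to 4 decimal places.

1.1024

NOK→INR→ILS→NOK: 8.37 × 0.0384 × 3.43 = 1.10243
CAD→ILS→NOK→CAD: 2.34 × 3.43 × 0.124 = 0.99525
CAD→INR→NOK→CAD: 63.4 × 0.12 × 0.124 = 0.94339
NOK→ILS→INR→NOK: 0.297 × 26 × 0.12 = 0.92664
Maximum is NOK→INR→ILS→NOK at 1.1024; arbitrage exists.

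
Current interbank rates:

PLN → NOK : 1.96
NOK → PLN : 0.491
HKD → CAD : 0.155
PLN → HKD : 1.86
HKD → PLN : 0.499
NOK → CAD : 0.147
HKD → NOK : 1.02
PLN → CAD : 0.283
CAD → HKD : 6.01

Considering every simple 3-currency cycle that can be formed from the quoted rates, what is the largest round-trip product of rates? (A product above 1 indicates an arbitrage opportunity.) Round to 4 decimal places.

0.9315

HKD→NOK→PLN→HKD: 1.02 × 0.491 × 1.86 = 0.93153
HKD→NOK→CAD→HKD: 1.02 × 0.147 × 6.01 = 0.90114
HKD→PLN→CAD→HKD: 0.499 × 0.283 × 6.01 = 0.84871
Maximum is HKD→NOK→PLN→HKD at 0.9315; no arbitrage — every cycle loses value.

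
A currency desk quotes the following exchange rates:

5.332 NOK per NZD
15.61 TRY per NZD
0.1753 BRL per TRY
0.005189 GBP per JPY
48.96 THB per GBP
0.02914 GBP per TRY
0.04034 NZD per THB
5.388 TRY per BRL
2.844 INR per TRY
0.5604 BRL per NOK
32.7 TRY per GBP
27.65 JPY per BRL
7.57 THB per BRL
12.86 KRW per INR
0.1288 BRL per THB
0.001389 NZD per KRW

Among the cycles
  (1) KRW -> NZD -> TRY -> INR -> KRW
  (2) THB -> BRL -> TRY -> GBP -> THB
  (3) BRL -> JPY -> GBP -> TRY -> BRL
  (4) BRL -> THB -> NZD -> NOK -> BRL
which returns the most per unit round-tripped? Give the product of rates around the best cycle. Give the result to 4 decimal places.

0.9901

(1) 0.001389 × 15.61 × 2.844 × 12.86 = 0.79300
(2) 0.1288 × 5.388 × 0.02914 × 48.96 = 0.99009
(3) 27.65 × 0.005189 × 32.7 × 0.1753 = 0.82245
(4) 7.57 × 0.04034 × 5.332 × 0.5604 = 0.91247
Highest is cycle (2) at 0.9901 (≤1, no arbitrage).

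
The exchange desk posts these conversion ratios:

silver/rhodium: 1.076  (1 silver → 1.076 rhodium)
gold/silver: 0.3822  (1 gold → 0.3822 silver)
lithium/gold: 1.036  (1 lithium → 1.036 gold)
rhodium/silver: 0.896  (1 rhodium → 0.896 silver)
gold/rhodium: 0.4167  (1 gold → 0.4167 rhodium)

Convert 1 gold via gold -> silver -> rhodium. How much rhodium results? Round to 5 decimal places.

0.41125

1 gold × 0.3822 = 0.3822 silver
0.3822 silver × 1.076 = 0.4112472 rhodium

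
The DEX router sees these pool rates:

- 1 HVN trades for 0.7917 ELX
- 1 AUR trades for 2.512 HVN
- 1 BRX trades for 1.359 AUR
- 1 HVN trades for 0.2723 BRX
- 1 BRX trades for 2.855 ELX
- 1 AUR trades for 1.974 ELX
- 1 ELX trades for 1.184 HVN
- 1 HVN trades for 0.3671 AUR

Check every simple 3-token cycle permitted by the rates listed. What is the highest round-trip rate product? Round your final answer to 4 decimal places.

BRX→AUR→HVN→BRX: 1.359 × 2.512 × 0.2723 = 0.92958
BRX→ELX→HVN→BRX: 2.855 × 1.184 × 0.2723 = 0.92046
ELX→HVN→AUR→ELX: 1.184 × 0.3671 × 1.974 = 0.85799
Maximum is BRX→AUR→HVN→BRX at 0.9296; no arbitrage — every cycle loses value.

0.9296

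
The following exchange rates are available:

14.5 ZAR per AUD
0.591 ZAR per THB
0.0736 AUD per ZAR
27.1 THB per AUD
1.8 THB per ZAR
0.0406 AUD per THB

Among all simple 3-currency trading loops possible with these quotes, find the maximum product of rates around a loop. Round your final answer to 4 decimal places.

1.1788

ZAR→AUD→THB→ZAR: 0.0736 × 27.1 × 0.591 = 1.17878
ZAR→THB→AUD→ZAR: 1.8 × 0.0406 × 14.5 = 1.05966
Maximum is ZAR→AUD→THB→ZAR at 1.1788; arbitrage exists.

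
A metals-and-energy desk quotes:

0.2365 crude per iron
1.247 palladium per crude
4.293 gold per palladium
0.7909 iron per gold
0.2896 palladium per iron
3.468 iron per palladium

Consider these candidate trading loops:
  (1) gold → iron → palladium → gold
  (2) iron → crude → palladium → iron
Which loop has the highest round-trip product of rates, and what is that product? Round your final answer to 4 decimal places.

1.0228

(1) 0.7909 × 0.2896 × 4.293 = 0.98329
(2) 0.2365 × 1.247 × 3.468 = 1.02277
Highest is cycle (2) at 1.0228 (>1, arbitrage).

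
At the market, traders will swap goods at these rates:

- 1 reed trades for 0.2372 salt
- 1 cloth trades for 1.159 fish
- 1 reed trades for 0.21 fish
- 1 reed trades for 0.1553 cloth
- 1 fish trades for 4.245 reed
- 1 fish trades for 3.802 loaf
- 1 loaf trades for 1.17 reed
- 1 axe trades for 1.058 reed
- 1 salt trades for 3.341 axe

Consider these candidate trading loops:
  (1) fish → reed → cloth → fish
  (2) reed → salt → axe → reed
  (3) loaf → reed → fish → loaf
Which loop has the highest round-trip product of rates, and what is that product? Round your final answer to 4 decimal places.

(1) 4.245 × 0.1553 × 1.159 = 0.76407
(2) 0.2372 × 3.341 × 1.058 = 0.83845
(3) 1.17 × 0.21 × 3.802 = 0.93415
Highest is cycle (3) at 0.9342 (≤1, no arbitrage).

0.9342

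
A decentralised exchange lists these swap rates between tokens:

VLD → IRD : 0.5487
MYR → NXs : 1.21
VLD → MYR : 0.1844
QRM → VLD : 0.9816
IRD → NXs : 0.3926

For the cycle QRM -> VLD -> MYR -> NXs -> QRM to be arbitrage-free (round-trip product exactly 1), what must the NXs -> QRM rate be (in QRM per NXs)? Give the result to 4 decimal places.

4.5658

Known legs of the cycle: 0.9816 × 0.1844 × 1.21 = 0.2190185184
For no arbitrage the full-cycle product must be 1, so the missing rate is 1 / 0.2190185184 ≈ 4.565824.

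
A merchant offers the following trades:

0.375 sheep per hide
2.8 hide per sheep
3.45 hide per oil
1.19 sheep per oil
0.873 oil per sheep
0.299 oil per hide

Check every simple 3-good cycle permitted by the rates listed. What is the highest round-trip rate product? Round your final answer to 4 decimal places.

1.1294

hide→sheep→oil→hide: 0.375 × 0.873 × 3.45 = 1.12944
hide→oil→sheep→hide: 0.299 × 1.19 × 2.8 = 0.99627
Maximum is hide→sheep→oil→hide at 1.1294; arbitrage exists.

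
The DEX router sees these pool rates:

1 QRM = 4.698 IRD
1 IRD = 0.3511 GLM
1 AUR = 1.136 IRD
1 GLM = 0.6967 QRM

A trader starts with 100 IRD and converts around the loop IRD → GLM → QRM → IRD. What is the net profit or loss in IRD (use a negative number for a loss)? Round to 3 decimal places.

14.918

100 IRD × 0.3511 = 35.11 GLM
35.11 GLM × 0.6967 = 24.461137 QRM
24.461137 QRM × 4.698 = 114.918421626 IRD
Net change: 114.918421626 − 100 = 14.918421626 IRD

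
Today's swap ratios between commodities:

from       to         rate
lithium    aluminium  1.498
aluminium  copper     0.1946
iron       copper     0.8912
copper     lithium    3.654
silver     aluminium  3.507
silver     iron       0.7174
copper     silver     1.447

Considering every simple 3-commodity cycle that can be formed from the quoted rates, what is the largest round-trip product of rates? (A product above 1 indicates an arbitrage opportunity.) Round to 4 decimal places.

1.0652

copper→lithium→aluminium→copper: 3.654 × 1.498 × 0.1946 = 1.06518
silver→aluminium→copper→silver: 3.507 × 0.1946 × 1.447 = 0.98752
silver→iron→copper→silver: 0.7174 × 0.8912 × 1.447 = 0.92513
Maximum is copper→lithium→aluminium→copper at 1.0652; arbitrage exists.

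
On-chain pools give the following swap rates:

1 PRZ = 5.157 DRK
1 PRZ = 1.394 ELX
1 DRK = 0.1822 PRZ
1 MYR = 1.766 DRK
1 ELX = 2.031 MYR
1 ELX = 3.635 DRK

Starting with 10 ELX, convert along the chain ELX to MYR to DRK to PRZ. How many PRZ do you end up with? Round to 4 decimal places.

10 ELX × 2.031 = 20.31 MYR
20.31 MYR × 1.766 = 35.86746 DRK
35.86746 DRK × 0.1822 = 6.535051212 PRZ

6.5351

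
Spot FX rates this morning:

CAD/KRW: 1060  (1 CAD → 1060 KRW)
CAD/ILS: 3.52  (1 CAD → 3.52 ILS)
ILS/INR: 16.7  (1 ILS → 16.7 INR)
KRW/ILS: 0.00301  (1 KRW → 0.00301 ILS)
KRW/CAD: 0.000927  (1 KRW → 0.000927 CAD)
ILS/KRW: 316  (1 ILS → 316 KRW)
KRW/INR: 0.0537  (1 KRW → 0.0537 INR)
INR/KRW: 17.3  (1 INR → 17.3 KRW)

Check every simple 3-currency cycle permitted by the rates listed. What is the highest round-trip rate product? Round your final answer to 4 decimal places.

CAD→ILS→KRW→CAD: 3.52 × 316 × 0.000927 = 1.03112
ILS→INR→KRW→ILS: 16.7 × 17.3 × 0.00301 = 0.86962
Maximum is CAD→ILS→KRW→CAD at 1.0311; arbitrage exists.

1.0311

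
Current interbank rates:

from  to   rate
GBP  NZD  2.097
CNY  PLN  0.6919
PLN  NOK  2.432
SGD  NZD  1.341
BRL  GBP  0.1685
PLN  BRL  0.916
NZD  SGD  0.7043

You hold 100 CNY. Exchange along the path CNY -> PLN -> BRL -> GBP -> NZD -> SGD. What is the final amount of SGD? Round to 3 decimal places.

100 CNY × 0.6919 = 69.19 PLN
69.19 PLN × 0.916 = 63.37804 BRL
63.37804 BRL × 0.1685 = 10.67919974 GBP
10.67919974 GBP × 2.097 = 22.39428185478 NZD
22.39428185478 NZD × 0.7043 = 15.772292710321554 SGD

15.772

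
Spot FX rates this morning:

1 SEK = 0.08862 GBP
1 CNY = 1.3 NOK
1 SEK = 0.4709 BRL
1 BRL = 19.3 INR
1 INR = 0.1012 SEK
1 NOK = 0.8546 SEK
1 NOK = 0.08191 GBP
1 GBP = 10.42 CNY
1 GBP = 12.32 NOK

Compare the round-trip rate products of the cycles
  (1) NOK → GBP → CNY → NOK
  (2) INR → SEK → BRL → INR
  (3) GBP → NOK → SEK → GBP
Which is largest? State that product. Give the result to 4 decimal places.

(1) 0.08191 × 10.42 × 1.3 = 1.10955
(2) 0.1012 × 0.4709 × 19.3 = 0.91974
(3) 12.32 × 0.8546 × 0.08862 = 0.93305
Highest is cycle (1) at 1.1096 (>1, arbitrage).

1.1096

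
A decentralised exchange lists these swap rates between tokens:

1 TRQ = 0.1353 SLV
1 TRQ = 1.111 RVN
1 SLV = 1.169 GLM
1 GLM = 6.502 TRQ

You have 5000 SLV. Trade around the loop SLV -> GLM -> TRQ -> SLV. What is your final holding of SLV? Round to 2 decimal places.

5141.97

5000 SLV × 1.169 = 5845 GLM
5845 GLM × 6.502 = 38004.19 TRQ
38004.19 TRQ × 0.1353 = 5141.966907 SLV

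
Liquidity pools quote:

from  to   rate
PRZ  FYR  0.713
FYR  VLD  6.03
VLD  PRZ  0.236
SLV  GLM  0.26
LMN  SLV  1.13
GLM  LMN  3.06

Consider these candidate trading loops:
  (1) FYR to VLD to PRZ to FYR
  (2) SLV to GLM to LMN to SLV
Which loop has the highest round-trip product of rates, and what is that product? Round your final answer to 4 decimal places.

1.0147

(1) 6.03 × 0.236 × 0.713 = 1.01466
(2) 0.26 × 3.06 × 1.13 = 0.89903
Highest is cycle (1) at 1.0147 (>1, arbitrage).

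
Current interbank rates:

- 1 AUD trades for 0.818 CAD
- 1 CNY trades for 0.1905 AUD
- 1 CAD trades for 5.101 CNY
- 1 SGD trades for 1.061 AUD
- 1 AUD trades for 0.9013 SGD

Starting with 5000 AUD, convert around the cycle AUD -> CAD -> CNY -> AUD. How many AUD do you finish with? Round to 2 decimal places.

3974.42

5000 AUD × 0.818 = 4090 CAD
4090 CAD × 5.101 = 20863.09 CNY
20863.09 CNY × 0.1905 = 3974.418645 AUD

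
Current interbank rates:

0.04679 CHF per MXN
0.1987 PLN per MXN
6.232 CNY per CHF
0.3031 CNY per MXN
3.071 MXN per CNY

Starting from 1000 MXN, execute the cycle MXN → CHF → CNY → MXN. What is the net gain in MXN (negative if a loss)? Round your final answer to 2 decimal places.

1000 MXN × 0.04679 = 46.79 CHF
46.79 CHF × 6.232 = 291.59528 CNY
291.59528 CNY × 3.071 = 895.48910488 MXN
Net change: 895.48910488 − 1000 = -104.51089512 MXN

-104.51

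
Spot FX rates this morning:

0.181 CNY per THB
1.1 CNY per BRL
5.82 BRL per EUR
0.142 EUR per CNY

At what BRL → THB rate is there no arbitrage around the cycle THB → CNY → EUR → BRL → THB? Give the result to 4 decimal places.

Known legs of the cycle: 0.181 × 0.142 × 5.82 = 0.14958564
For no arbitrage the full-cycle product must be 1, so the missing rate is 1 / 0.14958564 ≈ 6.685134.

6.6851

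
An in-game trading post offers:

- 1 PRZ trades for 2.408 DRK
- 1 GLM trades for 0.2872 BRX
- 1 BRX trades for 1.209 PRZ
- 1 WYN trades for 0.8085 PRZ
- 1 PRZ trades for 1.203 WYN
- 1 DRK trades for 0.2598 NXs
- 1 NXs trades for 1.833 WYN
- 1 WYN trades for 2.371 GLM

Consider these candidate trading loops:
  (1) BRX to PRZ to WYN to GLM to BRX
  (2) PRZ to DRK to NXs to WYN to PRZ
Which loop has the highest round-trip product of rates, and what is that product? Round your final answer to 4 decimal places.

0.9904

(1) 1.209 × 1.203 × 2.371 × 0.2872 = 0.99039
(2) 2.408 × 0.2598 × 1.833 × 0.8085 = 0.92712
Highest is cycle (1) at 0.9904 (≤1, no arbitrage).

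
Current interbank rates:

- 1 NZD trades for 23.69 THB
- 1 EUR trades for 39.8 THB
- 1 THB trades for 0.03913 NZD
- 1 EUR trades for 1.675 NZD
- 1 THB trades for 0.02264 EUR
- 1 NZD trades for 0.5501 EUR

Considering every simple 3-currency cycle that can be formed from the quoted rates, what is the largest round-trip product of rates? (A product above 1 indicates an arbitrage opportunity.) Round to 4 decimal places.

NZD→THB→EUR→NZD: 23.69 × 0.02264 × 1.675 = 0.89837
NZD→EUR→THB→NZD: 0.5501 × 39.8 × 0.03913 = 0.85671
Maximum is NZD→THB→EUR→NZD at 0.8984; no arbitrage — every cycle loses value.

0.8984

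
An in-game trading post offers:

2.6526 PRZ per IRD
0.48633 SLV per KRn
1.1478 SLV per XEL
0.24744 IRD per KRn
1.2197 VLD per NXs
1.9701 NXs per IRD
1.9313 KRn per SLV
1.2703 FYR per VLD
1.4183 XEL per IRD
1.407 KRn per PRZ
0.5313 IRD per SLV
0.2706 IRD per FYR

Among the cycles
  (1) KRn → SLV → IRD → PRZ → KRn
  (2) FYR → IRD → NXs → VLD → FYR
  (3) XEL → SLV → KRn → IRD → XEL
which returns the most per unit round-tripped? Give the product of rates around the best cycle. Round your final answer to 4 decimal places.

(1) 0.48633 × 0.5313 × 2.6526 × 1.407 = 0.96435
(2) 0.2706 × 1.9701 × 1.2197 × 1.2703 = 0.82599
(3) 1.1478 × 1.9313 × 0.24744 × 1.4183 = 0.77795
Highest is cycle (1) at 0.9644 (≤1, no arbitrage).

0.9644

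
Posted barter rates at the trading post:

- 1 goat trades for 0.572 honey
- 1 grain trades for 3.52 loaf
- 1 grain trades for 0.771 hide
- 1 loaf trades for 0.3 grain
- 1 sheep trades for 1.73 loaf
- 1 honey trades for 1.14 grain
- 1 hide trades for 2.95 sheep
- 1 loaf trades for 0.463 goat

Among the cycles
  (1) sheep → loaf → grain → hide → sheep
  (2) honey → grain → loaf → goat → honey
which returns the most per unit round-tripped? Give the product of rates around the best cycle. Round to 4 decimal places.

(1) 1.73 × 0.3 × 0.771 × 2.95 = 1.18044
(2) 1.14 × 3.52 × 0.463 × 0.572 = 1.06273
Highest is cycle (1) at 1.1804 (>1, arbitrage).

1.1804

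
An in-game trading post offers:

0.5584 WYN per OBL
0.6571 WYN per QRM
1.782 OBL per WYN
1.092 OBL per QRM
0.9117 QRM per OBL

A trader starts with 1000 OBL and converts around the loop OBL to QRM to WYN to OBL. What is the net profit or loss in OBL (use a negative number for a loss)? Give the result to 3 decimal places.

67.557

1000 OBL × 0.9117 = 911.7 QRM
911.7 QRM × 0.6571 = 599.07807 WYN
599.07807 WYN × 1.782 = 1067.55712074 OBL
Net change: 1067.55712074 − 1000 = 67.55712074 OBL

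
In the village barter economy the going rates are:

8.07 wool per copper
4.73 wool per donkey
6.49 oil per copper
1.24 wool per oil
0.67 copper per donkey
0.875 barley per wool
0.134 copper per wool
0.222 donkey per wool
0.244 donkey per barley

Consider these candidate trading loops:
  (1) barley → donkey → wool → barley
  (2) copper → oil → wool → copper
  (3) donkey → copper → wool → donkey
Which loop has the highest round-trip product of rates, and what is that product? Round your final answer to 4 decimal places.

1.2003

(1) 0.244 × 4.73 × 0.875 = 1.00986
(2) 6.49 × 1.24 × 0.134 = 1.07838
(3) 0.67 × 8.07 × 0.222 = 1.20033
Highest is cycle (3) at 1.2003 (>1, arbitrage).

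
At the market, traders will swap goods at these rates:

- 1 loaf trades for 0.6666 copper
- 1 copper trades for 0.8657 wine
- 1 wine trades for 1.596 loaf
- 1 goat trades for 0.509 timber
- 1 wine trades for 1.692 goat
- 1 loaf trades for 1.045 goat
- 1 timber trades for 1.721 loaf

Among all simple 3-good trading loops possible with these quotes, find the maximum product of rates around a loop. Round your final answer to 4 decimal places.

wine→loaf→copper→wine: 1.596 × 0.6666 × 0.8657 = 0.92101
timber→loaf→goat→timber: 1.721 × 1.045 × 0.509 = 0.91541
Maximum is wine→loaf→copper→wine at 0.9210; no arbitrage — every cycle loses value.

0.9210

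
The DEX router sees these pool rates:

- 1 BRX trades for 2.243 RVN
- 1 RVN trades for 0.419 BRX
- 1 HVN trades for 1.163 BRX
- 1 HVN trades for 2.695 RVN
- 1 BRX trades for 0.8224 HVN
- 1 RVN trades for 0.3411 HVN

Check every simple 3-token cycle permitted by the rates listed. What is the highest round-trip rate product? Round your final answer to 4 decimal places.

BRX→HVN→RVN→BRX: 0.8224 × 2.695 × 0.419 = 0.92866
BRX→RVN→HVN→BRX: 2.243 × 0.3411 × 1.163 = 0.88980
Maximum is BRX→HVN→RVN→BRX at 0.9287; no arbitrage — every cycle loses value.

0.9287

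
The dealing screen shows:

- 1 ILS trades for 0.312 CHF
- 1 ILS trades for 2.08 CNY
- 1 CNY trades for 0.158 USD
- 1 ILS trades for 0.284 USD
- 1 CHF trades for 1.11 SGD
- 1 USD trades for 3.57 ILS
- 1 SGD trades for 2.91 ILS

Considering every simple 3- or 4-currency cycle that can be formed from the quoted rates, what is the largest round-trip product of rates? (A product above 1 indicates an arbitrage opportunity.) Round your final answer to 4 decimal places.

1.1732

CNY→USD→ILS→CNY: 0.158 × 3.57 × 2.08 = 1.17324
CHF→SGD→ILS→CHF: 1.11 × 2.91 × 0.312 = 1.00779
Maximum is CNY→USD→ILS→CNY at 1.1732; arbitrage exists.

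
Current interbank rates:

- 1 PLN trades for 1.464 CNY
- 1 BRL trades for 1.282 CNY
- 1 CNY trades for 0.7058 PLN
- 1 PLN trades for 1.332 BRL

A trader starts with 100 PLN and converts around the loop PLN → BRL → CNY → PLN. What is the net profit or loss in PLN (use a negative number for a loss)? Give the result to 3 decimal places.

100 PLN × 1.332 = 133.2 BRL
133.2 BRL × 1.282 = 170.7624 CNY
170.7624 CNY × 0.7058 = 120.52410192 PLN
Net change: 120.52410192 − 100 = 20.52410192 PLN

20.524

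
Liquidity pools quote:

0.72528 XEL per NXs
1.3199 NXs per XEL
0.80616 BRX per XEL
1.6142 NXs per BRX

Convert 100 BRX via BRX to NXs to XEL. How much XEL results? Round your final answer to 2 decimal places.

117.07

100 BRX × 1.6142 = 161.42 NXs
161.42 NXs × 0.72528 = 117.0746976 XEL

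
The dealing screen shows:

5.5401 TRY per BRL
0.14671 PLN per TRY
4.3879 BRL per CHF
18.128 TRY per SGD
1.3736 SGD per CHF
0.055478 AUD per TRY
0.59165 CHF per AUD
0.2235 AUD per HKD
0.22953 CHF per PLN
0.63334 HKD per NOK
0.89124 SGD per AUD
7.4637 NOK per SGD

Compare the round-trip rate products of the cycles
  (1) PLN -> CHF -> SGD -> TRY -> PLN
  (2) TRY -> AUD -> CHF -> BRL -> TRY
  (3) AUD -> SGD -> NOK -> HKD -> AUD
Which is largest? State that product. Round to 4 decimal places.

0.9416

(1) 0.22953 × 1.3736 × 18.128 × 0.14671 = 0.83851
(2) 0.055478 × 0.59165 × 4.3879 × 5.5401 = 0.79792
(3) 0.89124 × 7.4637 × 0.63334 × 0.2235 = 0.94159
Highest is cycle (3) at 0.9416 (≤1, no arbitrage).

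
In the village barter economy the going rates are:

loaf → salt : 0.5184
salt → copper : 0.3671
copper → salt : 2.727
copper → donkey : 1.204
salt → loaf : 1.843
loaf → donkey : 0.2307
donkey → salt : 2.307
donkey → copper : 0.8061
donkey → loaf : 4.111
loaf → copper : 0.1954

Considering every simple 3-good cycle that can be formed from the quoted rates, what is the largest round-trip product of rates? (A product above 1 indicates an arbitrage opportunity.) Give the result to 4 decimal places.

copper→donkey→salt→copper: 1.204 × 2.307 × 0.3671 = 1.01967
copper→salt→loaf→copper: 2.727 × 1.843 × 0.1954 = 0.98205
salt→loaf→donkey→salt: 1.843 × 0.2307 × 2.307 = 0.98089
copper→donkey→loaf→copper: 1.204 × 4.111 × 0.1954 = 0.96716
Maximum is copper→donkey→salt→copper at 1.0197; arbitrage exists.

1.0197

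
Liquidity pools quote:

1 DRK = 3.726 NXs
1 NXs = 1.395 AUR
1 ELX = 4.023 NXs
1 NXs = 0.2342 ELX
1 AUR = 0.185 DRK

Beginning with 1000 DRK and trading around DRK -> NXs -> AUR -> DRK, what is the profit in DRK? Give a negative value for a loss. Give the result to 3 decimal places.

-38.413

1000 DRK × 3.726 = 3726 NXs
3726 NXs × 1.395 = 5197.77 AUR
5197.77 AUR × 0.185 = 961.58745 DRK
Net change: 961.58745 − 1000 = -38.41255 DRK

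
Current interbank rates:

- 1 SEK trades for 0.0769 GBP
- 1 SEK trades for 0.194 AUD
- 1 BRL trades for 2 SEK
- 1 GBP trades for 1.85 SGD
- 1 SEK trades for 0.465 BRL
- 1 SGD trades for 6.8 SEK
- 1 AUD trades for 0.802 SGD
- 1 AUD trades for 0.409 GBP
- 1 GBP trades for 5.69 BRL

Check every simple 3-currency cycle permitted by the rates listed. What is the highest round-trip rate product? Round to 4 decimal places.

1.0580

SGD→SEK→AUD→SGD: 6.8 × 0.194 × 0.802 = 1.05800
SGD→SEK→GBP→SGD: 6.8 × 0.0769 × 1.85 = 0.96740
BRL→SEK→GBP→BRL: 2 × 0.0769 × 5.69 = 0.87512
Maximum is SGD→SEK→AUD→SGD at 1.0580; arbitrage exists.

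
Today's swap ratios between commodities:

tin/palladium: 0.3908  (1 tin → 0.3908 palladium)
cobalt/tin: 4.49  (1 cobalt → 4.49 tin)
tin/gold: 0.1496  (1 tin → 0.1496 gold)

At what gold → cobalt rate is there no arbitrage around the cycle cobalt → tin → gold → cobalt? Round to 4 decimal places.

1.4888

Known legs of the cycle: 4.49 × 0.1496 = 0.671704
For no arbitrage the full-cycle product must be 1, so the missing rate is 1 / 0.671704 ≈ 1.488751.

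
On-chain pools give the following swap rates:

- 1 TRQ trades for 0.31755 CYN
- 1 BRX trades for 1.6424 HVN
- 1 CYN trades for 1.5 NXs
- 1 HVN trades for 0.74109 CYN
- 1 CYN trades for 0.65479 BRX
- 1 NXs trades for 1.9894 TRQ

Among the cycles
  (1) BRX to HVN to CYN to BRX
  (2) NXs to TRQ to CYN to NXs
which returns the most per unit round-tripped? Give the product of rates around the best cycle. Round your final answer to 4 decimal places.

(1) 1.6424 × 0.74109 × 0.65479 = 0.79699
(2) 1.9894 × 0.31755 × 1.5 = 0.94760
Highest is cycle (2) at 0.9476 (≤1, no arbitrage).

0.9476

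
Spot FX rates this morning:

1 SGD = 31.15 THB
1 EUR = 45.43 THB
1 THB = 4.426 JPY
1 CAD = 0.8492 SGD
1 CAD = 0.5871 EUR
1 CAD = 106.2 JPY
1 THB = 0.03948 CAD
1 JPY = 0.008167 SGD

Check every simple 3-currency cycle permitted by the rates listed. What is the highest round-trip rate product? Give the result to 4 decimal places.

1.1260

THB→JPY→SGD→THB: 4.426 × 0.008167 × 31.15 = 1.12598
THB→CAD→EUR→THB: 0.03948 × 0.5871 × 45.43 = 1.05301
THB→CAD→SGD→THB: 0.03948 × 0.8492 × 31.15 = 1.04435
Maximum is THB→JPY→SGD→THB at 1.1260; arbitrage exists.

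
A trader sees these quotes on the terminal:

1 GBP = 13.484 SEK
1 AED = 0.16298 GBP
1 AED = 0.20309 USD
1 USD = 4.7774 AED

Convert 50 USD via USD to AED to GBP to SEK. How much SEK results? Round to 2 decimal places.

50 USD × 4.7774 = 238.87 AED
238.87 AED × 0.16298 = 38.9310326 GBP
38.9310326 GBP × 13.484 = 524.9460435784 SEK

524.95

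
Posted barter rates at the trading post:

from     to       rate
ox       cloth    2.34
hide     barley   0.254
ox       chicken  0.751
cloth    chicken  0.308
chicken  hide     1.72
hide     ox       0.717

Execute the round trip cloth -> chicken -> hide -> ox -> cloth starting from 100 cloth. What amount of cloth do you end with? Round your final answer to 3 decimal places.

88.882

100 cloth × 0.308 = 30.8 chicken
30.8 chicken × 1.72 = 52.976 hide
52.976 hide × 0.717 = 37.983792 ox
37.983792 ox × 2.34 = 88.88207328 cloth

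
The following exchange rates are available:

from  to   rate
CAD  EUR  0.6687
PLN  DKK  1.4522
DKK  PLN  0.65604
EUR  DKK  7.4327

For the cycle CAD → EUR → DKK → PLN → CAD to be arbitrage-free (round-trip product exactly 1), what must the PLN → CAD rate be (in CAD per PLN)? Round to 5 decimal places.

Known legs of the cycle: 0.6687 × 7.4327 × 0.65604 = 3.2606805072996
For no arbitrage the full-cycle product must be 1, so the missing rate is 1 / 3.2606805072996 ≈ 0.3066844.

0.30668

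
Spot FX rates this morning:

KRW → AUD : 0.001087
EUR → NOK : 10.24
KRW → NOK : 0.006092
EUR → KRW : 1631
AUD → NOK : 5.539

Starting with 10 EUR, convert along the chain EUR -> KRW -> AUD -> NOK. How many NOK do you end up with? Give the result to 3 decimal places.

10 EUR × 1631 = 16310 KRW
16310 KRW × 0.001087 = 17.72897 AUD
17.72897 AUD × 5.539 = 98.20076483 NOK

98.201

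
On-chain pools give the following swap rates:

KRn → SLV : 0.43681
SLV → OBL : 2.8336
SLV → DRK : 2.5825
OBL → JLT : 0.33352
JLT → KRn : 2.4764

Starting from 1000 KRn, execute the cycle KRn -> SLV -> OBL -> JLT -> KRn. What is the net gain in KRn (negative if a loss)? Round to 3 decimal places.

22.289

1000 KRn × 0.43681 = 436.81 SLV
436.81 SLV × 2.8336 = 1237.744816 OBL
1237.744816 OBL × 0.33352 = 412.81265103232 JLT
412.81265103232 JLT × 2.4764 = 1022.289249016437248 KRn
Net change: 1022.289249016437248 − 1000 = 22.289249016437248 KRn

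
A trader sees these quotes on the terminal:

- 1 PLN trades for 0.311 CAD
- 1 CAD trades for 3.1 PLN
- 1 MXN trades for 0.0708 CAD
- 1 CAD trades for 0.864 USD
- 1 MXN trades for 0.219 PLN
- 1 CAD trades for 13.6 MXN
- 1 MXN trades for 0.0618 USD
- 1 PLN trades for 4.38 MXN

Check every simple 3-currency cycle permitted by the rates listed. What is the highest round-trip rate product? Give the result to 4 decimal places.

0.9613

CAD→PLN→MXN→CAD: 3.1 × 4.38 × 0.0708 = 0.96132
CAD→MXN→PLN→CAD: 13.6 × 0.219 × 0.311 = 0.92628
Maximum is CAD→PLN→MXN→CAD at 0.9613; no arbitrage — every cycle loses value.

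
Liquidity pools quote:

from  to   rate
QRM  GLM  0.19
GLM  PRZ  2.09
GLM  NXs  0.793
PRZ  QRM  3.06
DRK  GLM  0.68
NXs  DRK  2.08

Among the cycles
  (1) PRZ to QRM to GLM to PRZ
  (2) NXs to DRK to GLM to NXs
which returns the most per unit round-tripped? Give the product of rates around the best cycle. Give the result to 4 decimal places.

1.2151

(1) 3.06 × 0.19 × 2.09 = 1.21513
(2) 2.08 × 0.68 × 0.793 = 1.12162
Highest is cycle (1) at 1.2151 (>1, arbitrage).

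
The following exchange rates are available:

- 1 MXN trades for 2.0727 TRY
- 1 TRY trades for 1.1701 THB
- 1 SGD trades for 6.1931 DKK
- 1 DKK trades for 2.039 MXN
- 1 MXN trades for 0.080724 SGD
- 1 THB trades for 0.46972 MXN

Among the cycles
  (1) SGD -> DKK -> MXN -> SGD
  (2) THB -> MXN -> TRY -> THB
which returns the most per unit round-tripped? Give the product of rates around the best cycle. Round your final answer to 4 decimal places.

1.1392

(1) 6.1931 × 2.039 × 0.080724 = 1.01936
(2) 0.46972 × 2.0727 × 1.1701 = 1.13920
Highest is cycle (2) at 1.1392 (>1, arbitrage).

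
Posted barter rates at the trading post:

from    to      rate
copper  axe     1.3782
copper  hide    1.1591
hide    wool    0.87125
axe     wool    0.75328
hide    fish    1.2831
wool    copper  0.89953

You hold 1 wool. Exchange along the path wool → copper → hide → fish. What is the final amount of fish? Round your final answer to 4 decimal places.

1.3378

1 wool × 0.89953 = 0.89953 copper
0.89953 copper × 1.1591 = 1.042645223 hide
1.042645223 hide × 1.2831 = 1.3378180856313 fish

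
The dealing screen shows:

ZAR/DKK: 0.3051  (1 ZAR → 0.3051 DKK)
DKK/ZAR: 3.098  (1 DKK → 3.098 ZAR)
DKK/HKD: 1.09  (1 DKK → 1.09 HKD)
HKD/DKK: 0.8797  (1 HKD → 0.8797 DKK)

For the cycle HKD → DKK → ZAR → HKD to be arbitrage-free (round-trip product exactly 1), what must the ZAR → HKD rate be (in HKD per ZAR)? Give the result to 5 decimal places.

Known legs of the cycle: 0.8797 × 3.098 = 2.7253106
For no arbitrage the full-cycle product must be 1, so the missing rate is 1 / 2.7253106 ≈ 0.3669307.

0.36693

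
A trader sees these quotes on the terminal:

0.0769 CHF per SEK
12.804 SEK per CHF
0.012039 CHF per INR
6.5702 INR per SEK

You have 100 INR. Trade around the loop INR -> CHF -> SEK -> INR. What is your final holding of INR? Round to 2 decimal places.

101.28

100 INR × 0.012039 = 1.2039 CHF
1.2039 CHF × 12.804 = 15.4147356 SEK
15.4147356 SEK × 6.5702 = 101.27789583912 INR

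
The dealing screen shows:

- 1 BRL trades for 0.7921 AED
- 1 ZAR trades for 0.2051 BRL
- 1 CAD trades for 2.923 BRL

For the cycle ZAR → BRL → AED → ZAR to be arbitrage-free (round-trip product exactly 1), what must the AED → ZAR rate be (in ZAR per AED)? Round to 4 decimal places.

Known legs of the cycle: 0.2051 × 0.7921 = 0.16245971
For no arbitrage the full-cycle product must be 1, so the missing rate is 1 / 0.16245971 ≈ 6.155372.

6.1554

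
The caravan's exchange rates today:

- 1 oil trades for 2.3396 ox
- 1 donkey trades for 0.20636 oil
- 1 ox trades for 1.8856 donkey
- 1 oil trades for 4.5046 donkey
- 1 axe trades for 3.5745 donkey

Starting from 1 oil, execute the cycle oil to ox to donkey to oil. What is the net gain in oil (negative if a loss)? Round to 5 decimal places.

-0.08963

1 oil × 2.3396 = 2.3396 ox
2.3396 ox × 1.8856 = 4.41154976 donkey
4.41154976 donkey × 0.20636 = 0.9103674084736 oil
Net change: 0.9103674084736 − 1 = -0.0896325915264 oil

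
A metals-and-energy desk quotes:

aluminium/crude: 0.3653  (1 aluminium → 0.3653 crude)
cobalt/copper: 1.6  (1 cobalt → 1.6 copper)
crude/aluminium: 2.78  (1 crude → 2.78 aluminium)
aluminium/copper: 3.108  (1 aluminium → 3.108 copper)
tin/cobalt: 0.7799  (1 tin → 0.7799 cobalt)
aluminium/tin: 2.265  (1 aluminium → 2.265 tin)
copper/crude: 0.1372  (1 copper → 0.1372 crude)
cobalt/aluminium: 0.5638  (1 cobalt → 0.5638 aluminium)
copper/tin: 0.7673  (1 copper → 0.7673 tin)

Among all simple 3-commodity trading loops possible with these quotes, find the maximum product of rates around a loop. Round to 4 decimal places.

aluminium→copper→crude→aluminium: 3.108 × 0.1372 × 2.78 = 1.18544
aluminium→tin→cobalt→aluminium: 2.265 × 0.7799 × 0.5638 = 0.99594
cobalt→copper→tin→cobalt: 1.6 × 0.7673 × 0.7799 = 0.95747
Maximum is aluminium→copper→crude→aluminium at 1.1854; arbitrage exists.

1.1854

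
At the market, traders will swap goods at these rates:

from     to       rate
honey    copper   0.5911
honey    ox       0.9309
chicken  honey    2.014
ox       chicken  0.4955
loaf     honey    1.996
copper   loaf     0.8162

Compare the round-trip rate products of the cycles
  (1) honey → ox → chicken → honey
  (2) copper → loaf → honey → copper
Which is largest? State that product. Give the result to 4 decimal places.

(1) 0.9309 × 0.4955 × 2.014 = 0.92898
(2) 0.8162 × 1.996 × 0.5911 = 0.96298
Highest is cycle (2) at 0.9630 (≤1, no arbitrage).

0.9630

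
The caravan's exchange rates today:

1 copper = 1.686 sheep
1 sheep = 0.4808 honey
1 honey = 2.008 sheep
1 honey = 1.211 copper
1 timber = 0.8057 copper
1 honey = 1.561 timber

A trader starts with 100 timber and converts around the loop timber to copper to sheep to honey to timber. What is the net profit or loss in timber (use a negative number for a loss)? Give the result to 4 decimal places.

1.9526

100 timber × 0.8057 = 80.57 copper
80.57 copper × 1.686 = 135.84102 sheep
135.84102 sheep × 0.4808 = 65.312362416 honey
65.312362416 honey × 1.561 = 101.952597731376 timber
Net change: 101.952597731376 − 100 = 1.952597731376 timber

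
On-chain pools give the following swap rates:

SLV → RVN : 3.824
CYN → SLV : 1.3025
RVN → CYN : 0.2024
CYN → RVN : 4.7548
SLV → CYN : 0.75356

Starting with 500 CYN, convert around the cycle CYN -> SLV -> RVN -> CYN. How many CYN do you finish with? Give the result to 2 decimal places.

500 CYN × 1.3025 = 651.25 SLV
651.25 SLV × 3.824 = 2490.38 RVN
2490.38 RVN × 0.2024 = 504.052912 CYN

504.05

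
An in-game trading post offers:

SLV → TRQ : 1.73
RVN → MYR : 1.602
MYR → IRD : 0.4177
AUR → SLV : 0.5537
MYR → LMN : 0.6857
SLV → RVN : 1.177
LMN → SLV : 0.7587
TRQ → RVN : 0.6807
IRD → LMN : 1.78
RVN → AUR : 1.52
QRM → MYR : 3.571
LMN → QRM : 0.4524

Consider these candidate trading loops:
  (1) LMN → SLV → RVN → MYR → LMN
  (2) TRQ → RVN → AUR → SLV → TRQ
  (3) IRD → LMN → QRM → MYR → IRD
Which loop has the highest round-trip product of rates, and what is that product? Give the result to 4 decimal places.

1.2011

(1) 0.7587 × 1.177 × 1.602 × 0.6857 = 0.98094
(2) 0.6807 × 1.52 × 0.5537 × 1.73 = 0.99111
(3) 1.78 × 0.4524 × 3.571 × 0.4177 = 1.20115
Highest is cycle (3) at 1.2011 (>1, arbitrage).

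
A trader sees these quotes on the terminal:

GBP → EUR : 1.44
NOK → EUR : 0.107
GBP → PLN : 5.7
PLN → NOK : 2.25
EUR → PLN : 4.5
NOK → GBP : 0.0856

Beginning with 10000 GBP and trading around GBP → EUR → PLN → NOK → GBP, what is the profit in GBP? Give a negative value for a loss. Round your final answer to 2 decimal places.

10000 GBP × 1.44 = 14400 EUR
14400 EUR × 4.5 = 64800 PLN
64800 PLN × 2.25 = 145800 NOK
145800 NOK × 0.0856 = 12480.48 GBP
Net change: 12480.48 − 10000 = 2480.48 GBP

2480.48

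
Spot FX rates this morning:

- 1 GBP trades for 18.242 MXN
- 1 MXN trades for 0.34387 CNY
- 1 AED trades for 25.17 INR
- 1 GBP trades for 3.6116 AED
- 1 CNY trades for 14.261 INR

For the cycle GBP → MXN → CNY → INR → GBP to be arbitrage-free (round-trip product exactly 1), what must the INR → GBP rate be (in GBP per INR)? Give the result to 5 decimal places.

0.01118

Known legs of the cycle: 18.242 × 0.34387 × 14.261 = 89.45749233694
For no arbitrage the full-cycle product must be 1, so the missing rate is 1 / 89.45749233694 ≈ 0.0111785.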